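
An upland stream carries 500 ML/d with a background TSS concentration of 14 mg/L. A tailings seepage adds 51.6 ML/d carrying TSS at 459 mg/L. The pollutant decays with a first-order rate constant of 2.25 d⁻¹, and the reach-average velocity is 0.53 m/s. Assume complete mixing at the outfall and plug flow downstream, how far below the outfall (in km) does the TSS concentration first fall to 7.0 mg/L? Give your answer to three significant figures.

Flow-weighted average: C = (500.0·14.00 + 51.60·459.0) / 551.6 = 30680/551.6 = 55.63 mg/L.
Set 55.63·exp(−k·t) = 7.0 → t = ln(55.63/7.0)/k = 79590 s = 22.11 h.
Distance = v·t = 0.53·79590 = 42190 m = 42.19 km.

42.2 km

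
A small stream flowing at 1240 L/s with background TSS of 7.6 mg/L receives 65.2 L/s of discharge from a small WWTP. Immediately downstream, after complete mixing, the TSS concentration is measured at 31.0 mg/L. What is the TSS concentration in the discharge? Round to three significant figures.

Mass balance: 1240·7.600 + 65.20·Cₑ = 1305·31.00
→ Cₑ = (1305·31.00 − 1240·7.600) / 65.20 = 476.0 mg/L.

476 mg/L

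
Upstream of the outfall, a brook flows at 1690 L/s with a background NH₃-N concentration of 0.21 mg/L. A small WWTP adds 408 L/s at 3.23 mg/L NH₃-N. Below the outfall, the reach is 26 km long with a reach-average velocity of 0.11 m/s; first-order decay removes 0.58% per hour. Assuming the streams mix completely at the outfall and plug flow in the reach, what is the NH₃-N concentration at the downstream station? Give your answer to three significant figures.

0.544 mg/L

Flow-weighted average: C = (1690·0.2100 + 408.0·3.230) / 2098 = 1673/2098 = 0.7973 mg/L.
Travel time t = 26·1000 / 0.11 = 236400 s = 65.66 h.
0.58%/h lost → k = −ln(1 − 0.0058) = 0.005817 h⁻¹.
Decay over the reach: 0.7973·exp(−kt) = 0.7973·0.6826 = 0.5442 mg/L.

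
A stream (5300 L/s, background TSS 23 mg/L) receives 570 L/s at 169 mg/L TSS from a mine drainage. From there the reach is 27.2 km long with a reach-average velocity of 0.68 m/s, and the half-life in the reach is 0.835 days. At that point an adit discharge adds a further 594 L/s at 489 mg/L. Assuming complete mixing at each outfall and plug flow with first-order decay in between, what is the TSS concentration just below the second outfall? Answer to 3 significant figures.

67.9 mg/L

Conservation of mass: C = (5300·23.00 + 570.0·169.0) / 5870 = 218200/5870 = 37.18 mg/L; combined flow 5870 L/s.
Travel time t = 27.2·1000 / 0.68 = 40000 s = 11.11 h.
Half-life 0.835 d → k = ln 2 / 0.835 = 0.8301 d⁻¹.
After decay, C = 37.18 × e^(−kt) = 37.18 × 0.6809 = 25.31 mg/L.
Second outfall: C = (5870·25.31 + 594.0·489.0)/6464 = 67.92 mg/L.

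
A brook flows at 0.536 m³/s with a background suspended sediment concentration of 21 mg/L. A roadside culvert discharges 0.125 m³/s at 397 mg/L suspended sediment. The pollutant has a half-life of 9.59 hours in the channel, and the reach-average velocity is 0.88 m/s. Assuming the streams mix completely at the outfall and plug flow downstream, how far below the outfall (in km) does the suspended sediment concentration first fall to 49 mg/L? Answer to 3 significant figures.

27.7 km

Flow-weighted average: C = (0.5360·21.00 + 0.1250·397.0) / 0.6610 = 60.88/0.6610 = 92.10 mg/L.
Half-life 9.59 h → k = ln 2 / 9.59 = 0.07228 h⁻¹ = 1.735 d⁻¹.
Set 92.10·exp(−k·t) = 49 → t = ln(92.10/49)/k = 31430 s = 8.732 h.
Distance = v·t = 0.88·31430 = 27660 m = 27.66 km.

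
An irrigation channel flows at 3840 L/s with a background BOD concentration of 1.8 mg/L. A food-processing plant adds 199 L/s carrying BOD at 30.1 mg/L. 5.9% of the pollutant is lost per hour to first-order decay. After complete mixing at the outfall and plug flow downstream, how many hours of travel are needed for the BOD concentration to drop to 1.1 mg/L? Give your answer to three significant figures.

Flow-weighted average: C = (3840·1.800 + 199.0·30.10) / 4039 = 12900/4039 = 3.194 mg/L.
5.9%/h lost → k = −ln(1 − 0.059) = 0.06081 h⁻¹.
3.194·exp(−k·t) = 1.1 → t = ln(3.194/1.1)/k = 63110 s = 17.53 h.

17.5 h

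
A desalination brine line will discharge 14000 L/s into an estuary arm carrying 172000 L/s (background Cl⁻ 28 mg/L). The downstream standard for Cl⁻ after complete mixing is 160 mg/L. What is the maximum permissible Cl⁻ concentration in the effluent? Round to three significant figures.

At the limit, (Qr·Cr + Qe·Cₑ)/(Qr + Qe) = 160:
Cₑ = (186000·160 − 172000·28.00) / 14000 = 1782 mg/L.

1780 mg/L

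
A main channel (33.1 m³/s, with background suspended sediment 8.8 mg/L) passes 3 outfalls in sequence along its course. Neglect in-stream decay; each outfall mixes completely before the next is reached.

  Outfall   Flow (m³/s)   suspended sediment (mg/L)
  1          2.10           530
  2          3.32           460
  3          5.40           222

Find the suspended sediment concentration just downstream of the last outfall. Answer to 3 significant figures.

After outfall 1: Q = 33.10 + 2.100 = 35.20 m³/s; C = (33.10·8.800 + 2.100·530.0)/35.20 = 39.89 mg/L.
After outfall 2: Q = 35.20 + 3.320 = 38.52 m³/s; C = (35.20·39.89 + 3.320·460.0)/38.52 = 76.10 mg/L.
After outfall 3: Q = 38.52 + 5.400 = 43.92 m³/s; C = (38.52·76.10 + 5.400·222.0)/43.92 = 94.04 mg/L.

94.0 mg/L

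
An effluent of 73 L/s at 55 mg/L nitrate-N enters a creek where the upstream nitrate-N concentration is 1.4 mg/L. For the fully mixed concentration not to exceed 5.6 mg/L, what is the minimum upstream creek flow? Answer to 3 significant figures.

859 L/s

Set C_mix = 5.6: (Q·1.400 + 73.00·55.00) / (Q + 73.00) = 5.6
→ Q = 73.00·(55.00 − 5.6)/(5.6 − 1.400) = 858.6 L/s.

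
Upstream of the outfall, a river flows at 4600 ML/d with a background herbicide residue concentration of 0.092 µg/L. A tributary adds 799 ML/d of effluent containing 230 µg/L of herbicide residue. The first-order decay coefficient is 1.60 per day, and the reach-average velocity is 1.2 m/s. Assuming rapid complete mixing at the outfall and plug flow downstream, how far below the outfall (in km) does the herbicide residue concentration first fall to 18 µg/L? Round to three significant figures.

41.4 km

Flow-weighted average: C = (4600·0.09200 + 799.0·230.0) / 5399 = 184200/5399 = 34.12 µg/L.
Set 34.12·exp(−k·t) = 18 → t = ln(34.12/18)/k = 34530 s = 9.591 h.
Distance = v·t = 1.2·34530 = 41430 m = 41.43 km.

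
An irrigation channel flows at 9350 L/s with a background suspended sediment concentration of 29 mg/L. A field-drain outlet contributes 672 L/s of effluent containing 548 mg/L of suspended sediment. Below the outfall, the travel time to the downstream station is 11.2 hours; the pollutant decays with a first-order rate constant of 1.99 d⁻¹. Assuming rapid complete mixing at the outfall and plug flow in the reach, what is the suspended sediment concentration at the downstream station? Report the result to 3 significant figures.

25.2 mg/L

Mixed concentration C = ΣQC/ΣQ = (9350·29.00 + 672.0·548.0) / 10020 = 639400/10020 = 63.80 mg/L.
Applying C = C₀e^(−kt): 63.80 × 0.3951 = 25.21 mg/L.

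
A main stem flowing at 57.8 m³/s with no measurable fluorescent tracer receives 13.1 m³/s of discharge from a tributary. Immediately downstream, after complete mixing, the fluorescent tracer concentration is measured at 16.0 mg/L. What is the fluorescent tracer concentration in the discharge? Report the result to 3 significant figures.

86.6 mg/L

Mass balance: 57.80·0 + 13.10·Cₑ = 70.90·16.00
→ Cₑ = (70.90·16.00 − 57.80·0) / 13.10 = 86.60 mg/L.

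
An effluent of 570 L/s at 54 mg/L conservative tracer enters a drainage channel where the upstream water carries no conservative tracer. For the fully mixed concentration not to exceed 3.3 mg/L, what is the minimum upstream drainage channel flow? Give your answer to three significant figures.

Set C_mix = 3.3: (Q·0 + 570.0·54.00) / (Q + 570.0) = 3.3
→ Q = 570.0·(54.00 − 3.3)/(3.3 − 0) = 8757 L/s.

8760 L/s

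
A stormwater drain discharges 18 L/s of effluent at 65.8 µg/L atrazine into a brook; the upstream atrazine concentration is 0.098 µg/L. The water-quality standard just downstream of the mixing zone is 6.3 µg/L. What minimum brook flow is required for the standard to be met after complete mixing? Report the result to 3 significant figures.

173 L/s

Set C_mix = 6.3: (Q·0.09800 + 18.00·65.80) / (Q + 18.00) = 6.3
→ Q = 18.00·(65.80 − 6.3)/(6.3 − 0.09800) = 172.7 L/s.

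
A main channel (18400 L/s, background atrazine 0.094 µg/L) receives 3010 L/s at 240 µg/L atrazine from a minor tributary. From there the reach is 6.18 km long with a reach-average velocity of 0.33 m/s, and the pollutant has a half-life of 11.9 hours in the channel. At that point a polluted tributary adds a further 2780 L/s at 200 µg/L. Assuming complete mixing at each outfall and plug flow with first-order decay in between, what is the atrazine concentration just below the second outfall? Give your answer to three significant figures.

45.1 µg/L

After mixing, C = (18400·0.09400 + 3010·240.0) / 21410 = 724100/21410 = 33.82 µg/L; combined flow 21410 L/s.
Travel time t = 6.18·1000 / 0.33 = 18730 s = 5.202 h.
Half-life 11.9 h → k = ln 2 / 11.9 = 0.05825 h⁻¹ = 1.398 d⁻¹.
Decay over the reach: 33.82·exp(−kt) = 33.82·0.7386 = 24.98 µg/L.
Second outfall: C = (21410·24.98 + 2780·200.0)/24190 = 45.09 µg/L.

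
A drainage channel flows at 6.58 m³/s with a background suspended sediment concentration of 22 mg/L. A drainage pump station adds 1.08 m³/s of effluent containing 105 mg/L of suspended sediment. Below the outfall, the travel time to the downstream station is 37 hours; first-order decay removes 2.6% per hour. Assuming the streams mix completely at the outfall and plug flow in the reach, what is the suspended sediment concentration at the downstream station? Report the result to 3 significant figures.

12.7 mg/L

Mixed concentration C = ΣQC/ΣQ = (6.580·22.00 + 1.080·105.0) / 7.660 = 258.2/7.660 = 33.70 mg/L.
2.6%/h lost → k = −ln(1 − 0.026) = 0.02634 h⁻¹.
Applying C = C₀e^(−kt): 33.70 × 0.3773 = 12.72 mg/L.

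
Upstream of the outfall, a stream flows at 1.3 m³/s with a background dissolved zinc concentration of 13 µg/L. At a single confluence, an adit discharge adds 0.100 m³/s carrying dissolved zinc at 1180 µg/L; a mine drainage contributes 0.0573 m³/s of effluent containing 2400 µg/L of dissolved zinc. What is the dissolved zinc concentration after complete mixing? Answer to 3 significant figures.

187 µg/L

Conservation of mass: C = (1.300·13.00 + 0.1000·1180 + 0.05730·2400) / 1.457 = 272.4/1.457 = 186.9 µg/L.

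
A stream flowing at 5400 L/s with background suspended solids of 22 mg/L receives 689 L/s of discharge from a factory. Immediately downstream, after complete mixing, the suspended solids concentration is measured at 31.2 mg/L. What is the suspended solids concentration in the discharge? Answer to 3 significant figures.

Mass balance: 5400·22.00 + 689.0·Cₑ = 6089·31.20
→ Cₑ = (6089·31.20 − 5400·22.00) / 689.0 = 103.3 mg/L.

103 mg/L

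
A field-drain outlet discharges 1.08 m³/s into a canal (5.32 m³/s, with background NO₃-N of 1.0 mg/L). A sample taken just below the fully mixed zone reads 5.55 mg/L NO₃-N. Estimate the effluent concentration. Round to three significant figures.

Mass balance: 5.320·1.000 + 1.080·Cₑ = 6.400·5.550
→ Cₑ = (6.400·5.550 − 5.320·1.000) / 1.080 = 27.96 mg/L.

28.0 mg/L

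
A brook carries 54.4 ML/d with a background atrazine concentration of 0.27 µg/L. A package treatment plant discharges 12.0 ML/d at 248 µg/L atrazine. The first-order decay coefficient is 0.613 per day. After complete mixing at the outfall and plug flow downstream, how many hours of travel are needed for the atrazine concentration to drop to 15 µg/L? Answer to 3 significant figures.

43.0 h

Mixed concentration C = ΣQC/ΣQ = (54.40·0.2700 + 12.00·248.0) / 66.40 = 2991/66.40 = 45.04 µg/L.
45.04·exp(−k·t) = 15 → t = ln(45.04/15)/k = 155000 s = 43.05 h.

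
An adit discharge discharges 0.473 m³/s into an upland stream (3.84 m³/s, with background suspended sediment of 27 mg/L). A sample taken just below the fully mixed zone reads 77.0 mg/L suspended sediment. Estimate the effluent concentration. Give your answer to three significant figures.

Mass balance: 3.840·27.00 + 0.4730·Cₑ = 4.313·77.00
→ Cₑ = (4.313·77.00 − 3.840·27.00) / 0.4730 = 482.9 mg/L.

483 mg/L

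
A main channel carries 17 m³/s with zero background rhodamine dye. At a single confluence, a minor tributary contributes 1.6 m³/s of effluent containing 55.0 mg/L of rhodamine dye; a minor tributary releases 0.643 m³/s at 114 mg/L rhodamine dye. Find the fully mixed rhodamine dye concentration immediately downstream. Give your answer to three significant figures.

8.38 mg/L

Conservation of mass: C = (17.00·0 + 1.600·55.00 + 0.6430·114.0) / 19.24 = 161.3/19.24 = 8.382 mg/L.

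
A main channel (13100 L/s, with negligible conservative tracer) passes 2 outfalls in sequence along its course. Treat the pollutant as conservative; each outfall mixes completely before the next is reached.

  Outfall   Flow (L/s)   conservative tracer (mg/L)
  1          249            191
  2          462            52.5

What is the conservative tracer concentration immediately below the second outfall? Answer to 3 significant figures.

5.20 mg/L

After outfall 1: Q = 13100 + 249.0 = 13350 L/s; C = (13100·0 + 249.0·191.0)/13350 = 3.563 mg/L.
After outfall 2: Q = 13350 + 462.0 = 13810 L/s; C = (13350·3.563 + 462.0·52.50)/13810 = 5.200 mg/L.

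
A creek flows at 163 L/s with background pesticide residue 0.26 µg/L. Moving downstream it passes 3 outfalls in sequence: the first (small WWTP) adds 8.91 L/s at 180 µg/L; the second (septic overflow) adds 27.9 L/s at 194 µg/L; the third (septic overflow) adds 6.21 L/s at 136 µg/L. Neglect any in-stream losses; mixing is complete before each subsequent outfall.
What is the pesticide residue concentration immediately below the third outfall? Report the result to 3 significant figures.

After outfall 1: Q = 163.0 + 8.910 = 171.9 L/s; C = (163.0·0.2600 + 8.910·180.0)/171.9 = 9.576 µg/L.
After outfall 2: Q = 171.9 + 27.90 = 199.8 L/s; C = (171.9·9.576 + 27.90·194.0)/199.8 = 35.33 µg/L.
After outfall 3: Q = 199.8 + 6.210 = 206.0 L/s; C = (199.8·35.33 + 6.210·136.0)/206.0 = 38.36 µg/L.

38.4 µg/L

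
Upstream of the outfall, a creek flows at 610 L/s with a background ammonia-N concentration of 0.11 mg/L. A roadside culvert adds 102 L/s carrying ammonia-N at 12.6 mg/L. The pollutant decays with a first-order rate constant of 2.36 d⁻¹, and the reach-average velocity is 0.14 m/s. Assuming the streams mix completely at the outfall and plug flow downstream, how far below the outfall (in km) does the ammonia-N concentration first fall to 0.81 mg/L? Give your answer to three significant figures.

4.37 km

Mass balance: C = (610.0·0.1100 + 102.0·12.60) / 712.0 = 1352/712.0 = 1.899 mg/L.
Set 1.899·exp(−k·t) = 0.81 → t = ln(1.899/0.81)/k = 31200 s = 8.666 h.
Distance = v·t = 0.14·31200 = 4368 m = 4.368 km.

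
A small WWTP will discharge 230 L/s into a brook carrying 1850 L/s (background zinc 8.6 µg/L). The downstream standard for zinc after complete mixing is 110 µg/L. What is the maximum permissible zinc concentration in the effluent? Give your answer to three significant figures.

926 µg/L

At the limit, (Qr·Cr + Qe·Cₑ)/(Qr + Qe) = 110:
Cₑ = (2080·110 − 1850·8.600) / 230.0 = 925.6 µg/L.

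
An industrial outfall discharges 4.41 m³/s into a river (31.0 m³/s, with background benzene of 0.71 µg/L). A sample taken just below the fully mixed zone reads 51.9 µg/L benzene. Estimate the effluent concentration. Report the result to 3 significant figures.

412 µg/L

Mass balance: 31.00·0.7100 + 4.410·Cₑ = 35.41·51.90
→ Cₑ = (35.41·51.90 − 31.00·0.7100) / 4.410 = 411.7 µg/L.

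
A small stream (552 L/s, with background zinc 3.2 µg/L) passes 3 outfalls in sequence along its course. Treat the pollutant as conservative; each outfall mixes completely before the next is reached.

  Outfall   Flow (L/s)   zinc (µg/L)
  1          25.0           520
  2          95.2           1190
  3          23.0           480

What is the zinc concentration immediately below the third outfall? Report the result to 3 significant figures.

200 µg/L

After outfall 1: Q = 552.0 + 25.00 = 577.0 L/s; C = (552.0·3.200 + 25.00·520.0)/577.0 = 25.59 µg/L.
After outfall 2: Q = 577.0 + 95.20 = 672.2 L/s; C = (577.0·25.59 + 95.20·1190)/672.2 = 190.5 µg/L.
After outfall 3: Q = 672.2 + 23.00 = 695.2 L/s; C = (672.2·190.5 + 23.00·480.0)/695.2 = 200.1 µg/L.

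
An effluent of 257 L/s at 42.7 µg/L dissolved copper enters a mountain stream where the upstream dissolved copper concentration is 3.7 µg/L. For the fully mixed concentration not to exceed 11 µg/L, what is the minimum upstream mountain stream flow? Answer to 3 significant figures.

1120 L/s

Set C_mix = 11: (Q·3.700 + 257.0·42.70) / (Q + 257.0) = 11
→ Q = 257.0·(42.70 − 11)/(11 − 3.700) = 1116 L/s.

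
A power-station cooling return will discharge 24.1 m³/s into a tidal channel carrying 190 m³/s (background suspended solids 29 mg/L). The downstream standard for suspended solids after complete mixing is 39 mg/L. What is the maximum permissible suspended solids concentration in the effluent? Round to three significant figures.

118 mg/L

At the limit, (Qr·Cr + Qe·Cₑ)/(Qr + Qe) = 39:
Cₑ = (214.1·39 − 190.0·29.00) / 24.10 = 117.8 mg/L.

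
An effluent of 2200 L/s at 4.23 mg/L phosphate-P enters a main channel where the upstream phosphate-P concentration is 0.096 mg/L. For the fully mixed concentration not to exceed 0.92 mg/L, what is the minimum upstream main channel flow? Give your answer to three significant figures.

8840 L/s

Set C_mix = 0.92: (Q·0.09600 + 2200·4.230) / (Q + 2200) = 0.92
→ Q = 2200·(4.230 − 0.92)/(0.92 − 0.09600) = 8837 L/s.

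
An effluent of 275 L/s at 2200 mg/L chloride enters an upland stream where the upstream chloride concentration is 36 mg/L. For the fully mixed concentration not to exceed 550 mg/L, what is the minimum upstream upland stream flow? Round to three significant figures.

Set C_mix = 550: (Q·36.00 + 275.0·2200) / (Q + 275.0) = 550
→ Q = 275.0·(2200 − 550)/(550 − 36.00) = 882.8 L/s.

883 L/s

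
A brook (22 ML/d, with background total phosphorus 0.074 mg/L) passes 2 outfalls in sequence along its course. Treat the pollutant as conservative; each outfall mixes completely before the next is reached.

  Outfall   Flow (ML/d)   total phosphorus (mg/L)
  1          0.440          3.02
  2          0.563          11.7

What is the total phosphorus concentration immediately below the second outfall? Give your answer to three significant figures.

Below outfall 1: Q → 22.44 ML/d, C = (22.00·0.07400 + 0.4400·3.020)/22.44 = 0.1318 mg/L.
Below outfall 2: Q → 23.00 ML/d, C = (22.44·0.1318 + 0.5630·11.70)/23.00 = 0.4149 mg/L.

0.415 mg/L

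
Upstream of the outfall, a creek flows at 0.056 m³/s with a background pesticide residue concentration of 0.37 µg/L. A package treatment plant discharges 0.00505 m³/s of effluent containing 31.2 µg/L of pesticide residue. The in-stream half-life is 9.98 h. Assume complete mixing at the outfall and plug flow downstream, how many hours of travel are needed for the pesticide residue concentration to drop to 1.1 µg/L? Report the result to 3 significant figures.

Conservation of mass: C = (0.05600·0.3700 + 0.005050·31.20) / 0.06105 = 0.1783/0.06105 = 2.920 µg/L.
Half-life 9.98 h → k = ln 2 / 9.98 = 0.06945 h⁻¹ = 1.667 d⁻¹.
2.920·exp(−k·t) = 1.1 → t = ln(2.920/1.1)/k = 50610 s = 14.06 h.

14.1 h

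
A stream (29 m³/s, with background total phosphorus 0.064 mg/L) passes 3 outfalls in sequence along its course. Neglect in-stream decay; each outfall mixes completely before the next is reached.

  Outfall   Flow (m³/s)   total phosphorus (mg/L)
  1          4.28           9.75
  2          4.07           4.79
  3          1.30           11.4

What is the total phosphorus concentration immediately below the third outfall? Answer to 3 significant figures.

2.02 mg/L

Outfall 1: combined Q = 33.28 m³/s; C = (29.00·0.06400 + 4.280·9.750)/33.28 = 1.310 mg/L.
Outfall 2: combined Q = 37.35 m³/s; C = (33.28·1.310 + 4.070·4.790)/37.35 = 1.689 mg/L.
Outfall 3: combined Q = 38.65 m³/s; C = (37.35·1.689 + 1.300·11.40)/38.65 = 2.016 mg/L.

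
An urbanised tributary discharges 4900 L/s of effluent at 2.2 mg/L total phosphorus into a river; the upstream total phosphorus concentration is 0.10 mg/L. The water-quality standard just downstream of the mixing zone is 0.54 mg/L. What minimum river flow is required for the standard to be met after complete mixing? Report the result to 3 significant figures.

Set C_mix = 0.54: (Q·0.1000 + 4900·2.200) / (Q + 4900) = 0.54
→ Q = 4900·(2.200 − 0.54)/(0.54 − 0.1000) = 18490 L/s.

18500 L/s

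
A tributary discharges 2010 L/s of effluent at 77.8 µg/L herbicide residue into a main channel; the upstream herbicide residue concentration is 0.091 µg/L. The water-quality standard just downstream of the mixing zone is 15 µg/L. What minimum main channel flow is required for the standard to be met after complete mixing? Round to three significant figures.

Set C_mix = 15: (Q·0.09100 + 2010·77.80) / (Q + 2010) = 15
→ Q = 2010·(77.80 − 15)/(15 − 0.09100) = 8467 L/s.

8470 L/s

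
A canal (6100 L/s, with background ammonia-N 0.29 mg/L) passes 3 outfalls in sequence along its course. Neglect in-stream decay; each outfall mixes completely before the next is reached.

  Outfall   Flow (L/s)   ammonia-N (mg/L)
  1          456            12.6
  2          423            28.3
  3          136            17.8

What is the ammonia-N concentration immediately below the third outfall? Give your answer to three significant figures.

Below outfall 1: Q → 6556 L/s, C = (6100·0.2900 + 456.0·12.60)/6556 = 1.146 mg/L.
Below outfall 2: Q → 6979 L/s, C = (6556·1.146 + 423.0·28.30)/6979 = 2.792 mg/L.
Below outfall 3: Q → 7115 L/s, C = (6979·2.792 + 136.0·17.80)/7115 = 3.079 mg/L.

3.08 mg/L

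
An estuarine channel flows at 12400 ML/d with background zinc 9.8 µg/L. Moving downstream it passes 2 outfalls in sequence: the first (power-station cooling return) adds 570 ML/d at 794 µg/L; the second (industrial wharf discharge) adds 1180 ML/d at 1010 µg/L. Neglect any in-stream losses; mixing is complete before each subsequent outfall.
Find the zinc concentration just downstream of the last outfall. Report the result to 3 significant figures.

125 µg/L

After outfall 1: Q = 12400 + 570.0 = 12970 ML/d; C = (12400·9.800 + 570.0·794.0)/12970 = 44.26 µg/L.
After outfall 2: Q = 12970 + 1180 = 14150 ML/d; C = (12970·44.26 + 1180·1010)/14150 = 124.8 µg/L.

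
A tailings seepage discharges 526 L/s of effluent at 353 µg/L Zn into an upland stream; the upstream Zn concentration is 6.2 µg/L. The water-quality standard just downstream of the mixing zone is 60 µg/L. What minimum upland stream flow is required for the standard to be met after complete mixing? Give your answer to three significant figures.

Set C_mix = 60: (Q·6.200 + 526.0·353.0) / (Q + 526.0) = 60
→ Q = 526.0·(353.0 − 60)/(60 − 6.200) = 2865 L/s.

2860 L/s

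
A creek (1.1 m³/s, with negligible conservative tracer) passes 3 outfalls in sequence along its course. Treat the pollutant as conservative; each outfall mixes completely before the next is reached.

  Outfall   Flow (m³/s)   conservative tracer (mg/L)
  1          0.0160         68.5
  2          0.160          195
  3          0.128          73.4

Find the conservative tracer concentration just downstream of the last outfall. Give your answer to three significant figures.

Below outfall 1: Q → 1.116 m³/s, C = (1.100·0 + 0.01600·68.50)/1.116 = 0.9821 mg/L.
Below outfall 2: Q → 1.276 m³/s, C = (1.116·0.9821 + 0.1600·195.0)/1.276 = 25.31 mg/L.
Below outfall 3: Q → 1.404 m³/s, C = (1.276·25.31 + 0.1280·73.40)/1.404 = 29.69 mg/L.

29.7 mg/L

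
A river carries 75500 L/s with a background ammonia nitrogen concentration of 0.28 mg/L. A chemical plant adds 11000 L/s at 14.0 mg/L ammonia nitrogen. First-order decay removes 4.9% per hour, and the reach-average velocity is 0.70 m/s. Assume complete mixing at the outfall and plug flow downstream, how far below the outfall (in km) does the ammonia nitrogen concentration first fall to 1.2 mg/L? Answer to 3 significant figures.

After mixing, C = (75500·0.2800 + 11000·14.00) / 86500 = 175100/86500 = 2.025 mg/L.
4.9%/h lost → k = −ln(1 − 0.049) = 0.05024 h⁻¹.
Set 2.025·exp(−k·t) = 1.2 → t = ln(2.025/1.2)/k = 37480 s = 10.41 h.
Distance = v·t = 0.70·37480 = 26240 m = 26.24 km.

26.2 km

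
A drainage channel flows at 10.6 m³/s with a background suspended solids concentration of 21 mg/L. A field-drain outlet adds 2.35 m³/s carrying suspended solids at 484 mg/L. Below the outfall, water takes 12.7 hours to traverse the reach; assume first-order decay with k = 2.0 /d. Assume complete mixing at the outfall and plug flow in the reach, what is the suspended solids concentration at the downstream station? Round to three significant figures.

36.4 mg/L

Flow-weighted average: C = (10.60·21.00 + 2.350·484.0) / 12.95 = 1360/12.95 = 105.0 mg/L.
Applying C = C₀e^(−kt): 105.0 × 0.3470 = 36.45 mg/L.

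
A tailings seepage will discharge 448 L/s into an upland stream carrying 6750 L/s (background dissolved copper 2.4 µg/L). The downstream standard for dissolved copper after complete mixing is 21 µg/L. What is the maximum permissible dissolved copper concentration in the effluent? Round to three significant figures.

At the limit, (Qr·Cr + Qe·Cₑ)/(Qr + Qe) = 21:
Cₑ = (7198·21 − 6750·2.400) / 448.0 = 301.2 µg/L.

301 µg/L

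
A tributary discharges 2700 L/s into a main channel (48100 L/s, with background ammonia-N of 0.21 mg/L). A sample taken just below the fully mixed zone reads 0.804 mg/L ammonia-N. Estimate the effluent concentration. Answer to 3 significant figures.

11.4 mg/L

Mass balance: 48100·0.2100 + 2700·Cₑ = 50800·0.8040
→ Cₑ = (50800·0.8040 − 48100·0.2100) / 2700 = 11.39 mg/L.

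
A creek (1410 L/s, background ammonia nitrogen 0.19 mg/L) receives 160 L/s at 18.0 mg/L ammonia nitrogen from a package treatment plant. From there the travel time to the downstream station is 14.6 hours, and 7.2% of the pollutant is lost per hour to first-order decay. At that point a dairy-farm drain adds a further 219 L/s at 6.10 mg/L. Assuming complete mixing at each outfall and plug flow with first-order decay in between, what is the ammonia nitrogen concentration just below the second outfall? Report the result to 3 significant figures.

1.34 mg/L

After mixing, C = (1410·0.1900 + 160.0·18.00) / 1570 = 3148/1570 = 2.005 mg/L; combined flow 1570 L/s.
7.2%/h lost → k = −ln(1 − 0.072) = 0.07472 h⁻¹.
Decay over the reach: 2.005·exp(−kt) = 2.005·0.3359 = 0.6735 mg/L.
At the second outfall, C = (1570·0.6735 + 219.0·6.100) / (1570 + 219.0) = 1.338 mg/L.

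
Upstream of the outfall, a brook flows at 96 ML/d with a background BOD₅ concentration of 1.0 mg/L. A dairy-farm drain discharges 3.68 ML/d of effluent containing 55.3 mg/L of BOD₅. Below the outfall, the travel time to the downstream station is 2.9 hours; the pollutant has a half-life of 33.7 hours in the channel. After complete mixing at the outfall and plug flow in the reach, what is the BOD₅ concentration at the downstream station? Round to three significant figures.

2.83 mg/L

Mixed concentration C = ΣQC/ΣQ = (96.00·1.000 + 3.680·55.30) / 99.68 = 299.5/99.68 = 3.005 mg/L.
Half-life 33.7 h → k = ln 2 / 33.7 = 0.02057 h⁻¹ = 0.4936 d⁻¹.
First-order decay: C = 3.005·exp(−k·t) = 3.005·0.9421 = 2.831 mg/L.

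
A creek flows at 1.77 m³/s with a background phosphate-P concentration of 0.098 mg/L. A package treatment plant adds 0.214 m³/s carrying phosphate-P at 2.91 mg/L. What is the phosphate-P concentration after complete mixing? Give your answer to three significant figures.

Conservation of mass: C = (1.770·0.09800 + 0.2140·2.910) / 1.984 = 0.7962/1.984 = 0.4013 mg/L.

0.401 mg/L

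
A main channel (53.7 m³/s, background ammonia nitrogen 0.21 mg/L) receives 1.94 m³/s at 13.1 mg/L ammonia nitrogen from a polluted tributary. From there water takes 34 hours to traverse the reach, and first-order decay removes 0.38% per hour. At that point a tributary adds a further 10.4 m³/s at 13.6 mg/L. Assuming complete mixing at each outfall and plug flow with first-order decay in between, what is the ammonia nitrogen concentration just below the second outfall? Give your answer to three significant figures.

2.63 mg/L

Conservation of mass: C = (53.70·0.2100 + 1.940·13.10) / 55.64 = 36.69/55.64 = 0.6594 mg/L; combined flow 55.64 m³/s.
0.38%/h lost → k = −ln(1 − 0.0038) = 0.003807 h⁻¹.
Decay over the reach: 0.6594·exp(−kt) = 0.6594·0.8786 = 0.5794 mg/L.
Second outfall: C = (55.64·0.5794 + 10.40·13.60)/66.04 = 2.630 mg/L.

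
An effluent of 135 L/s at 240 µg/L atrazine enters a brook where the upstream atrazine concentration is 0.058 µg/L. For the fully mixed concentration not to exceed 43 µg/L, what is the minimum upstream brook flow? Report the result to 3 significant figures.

Set C_mix = 43: (Q·0.05800 + 135.0·240.0) / (Q + 135.0) = 43
→ Q = 135.0·(240.0 − 43)/(43 − 0.05800) = 619.3 L/s.

619 L/s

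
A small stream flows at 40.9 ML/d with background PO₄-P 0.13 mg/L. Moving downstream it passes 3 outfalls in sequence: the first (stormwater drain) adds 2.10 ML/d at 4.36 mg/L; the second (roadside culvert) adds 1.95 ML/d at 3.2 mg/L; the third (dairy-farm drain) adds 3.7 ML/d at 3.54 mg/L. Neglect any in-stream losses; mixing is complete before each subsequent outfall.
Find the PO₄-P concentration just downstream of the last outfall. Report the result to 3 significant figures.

0.695 mg/L

After outfall 1: Q = 40.90 + 2.100 = 43.00 ML/d; C = (40.90·0.1300 + 2.100·4.360)/43.00 = 0.3366 mg/L.
After outfall 2: Q = 43.00 + 1.950 = 44.95 ML/d; C = (43.00·0.3366 + 1.950·3.200)/44.95 = 0.4608 mg/L.
After outfall 3: Q = 44.95 + 3.700 = 48.65 ML/d; C = (44.95·0.4608 + 3.700·3.540)/48.65 = 0.6950 mg/L.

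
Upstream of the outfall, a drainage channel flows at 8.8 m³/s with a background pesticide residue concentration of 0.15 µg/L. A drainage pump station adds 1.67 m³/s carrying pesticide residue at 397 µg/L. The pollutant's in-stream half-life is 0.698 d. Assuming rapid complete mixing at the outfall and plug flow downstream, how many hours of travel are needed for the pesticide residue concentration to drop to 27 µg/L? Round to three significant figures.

After mixing, C = (8.800·0.1500 + 1.670·397.0) / 10.47 = 664.3/10.47 = 63.45 µg/L.
Half-life 0.698 d → k = ln 2 / 0.698 = 0.9930 d⁻¹.
63.45·exp(−k·t) = 27 → t = ln(63.45/27)/k = 74340 s = 20.65 h.

20.6 h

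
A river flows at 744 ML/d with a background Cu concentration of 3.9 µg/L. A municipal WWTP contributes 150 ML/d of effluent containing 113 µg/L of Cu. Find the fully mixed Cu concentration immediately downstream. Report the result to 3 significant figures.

22.2 µg/L

Flow-weighted average: C = (744.0·3.900 + 150.0·113.0) / 894.0 = 19850/894.0 = 22.21 µg/L.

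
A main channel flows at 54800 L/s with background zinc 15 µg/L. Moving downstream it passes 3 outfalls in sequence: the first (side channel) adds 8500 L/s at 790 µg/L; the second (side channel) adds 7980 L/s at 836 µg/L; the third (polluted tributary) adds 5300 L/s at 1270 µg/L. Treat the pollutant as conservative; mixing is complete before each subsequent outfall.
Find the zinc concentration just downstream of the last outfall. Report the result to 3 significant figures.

273 µg/L

Below outfall 1: Q → 63300 L/s, C = (54800·15.00 + 8500·790.0)/63300 = 119.1 µg/L.
Below outfall 2: Q → 71280 L/s, C = (63300·119.1 + 7980·836.0)/71280 = 199.3 µg/L.
Below outfall 3: Q → 76580 L/s, C = (71280·199.3 + 5300·1270)/76580 = 273.4 µg/L.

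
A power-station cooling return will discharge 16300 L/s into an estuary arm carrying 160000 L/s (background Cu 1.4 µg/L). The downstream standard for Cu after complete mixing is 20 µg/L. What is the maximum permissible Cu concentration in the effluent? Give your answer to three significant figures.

203 µg/L

At the limit, (Qr·Cr + Qe·Cₑ)/(Qr + Qe) = 20:
Cₑ = (176300·20 − 160000·1.400) / 16300 = 202.6 µg/L.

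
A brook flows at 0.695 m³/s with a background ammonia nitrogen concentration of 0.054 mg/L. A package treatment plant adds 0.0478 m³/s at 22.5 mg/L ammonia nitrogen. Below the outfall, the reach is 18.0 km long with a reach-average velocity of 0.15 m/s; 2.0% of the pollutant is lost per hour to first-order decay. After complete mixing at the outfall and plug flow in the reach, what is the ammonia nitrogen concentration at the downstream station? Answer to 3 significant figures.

0.764 mg/L

Mixed concentration C = ΣQC/ΣQ = (0.6950·0.05400 + 0.04780·22.50) / 0.7428 = 1.113/0.7428 = 1.498 mg/L.
Travel time t = 18.0·1000 / 0.15 = 120000 s = 33.33 h.
2.0%/h lost → k = −ln(1 − 0.02) = 0.02020 h⁻¹.
After decay, C = 1.498 × e^(−kt) = 1.498 × 0.5100 = 0.7641 mg/L.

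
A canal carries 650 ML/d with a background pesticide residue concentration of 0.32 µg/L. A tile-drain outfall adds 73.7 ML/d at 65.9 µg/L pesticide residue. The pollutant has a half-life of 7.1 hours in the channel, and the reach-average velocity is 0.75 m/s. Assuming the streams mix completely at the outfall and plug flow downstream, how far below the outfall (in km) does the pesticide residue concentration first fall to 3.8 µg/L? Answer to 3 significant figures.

16.9 km

Conservation of mass: C = (650.0·0.3200 + 73.70·65.90) / 723.7 = 5065/723.7 = 6.999 µg/L.
Half-life 7.1 h → k = ln 2 / 7.1 = 0.09763 h⁻¹ = 2.343 d⁻¹.
Set 6.999·exp(−k·t) = 3.8 → t = ln(6.999/3.8)/k = 22520 s = 6.255 h.
Distance = v·t = 0.75·22520 = 16890 m = 16.89 km.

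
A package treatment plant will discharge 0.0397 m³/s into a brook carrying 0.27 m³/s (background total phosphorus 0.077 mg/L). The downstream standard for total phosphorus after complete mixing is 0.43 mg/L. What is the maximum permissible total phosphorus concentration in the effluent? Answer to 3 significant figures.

At the limit, (Qr·Cr + Qe·Cₑ)/(Qr + Qe) = 0.43:
Cₑ = (0.3097·0.43 − 0.2700·0.07700) / 0.03970 = 2.831 mg/L.

2.83 mg/L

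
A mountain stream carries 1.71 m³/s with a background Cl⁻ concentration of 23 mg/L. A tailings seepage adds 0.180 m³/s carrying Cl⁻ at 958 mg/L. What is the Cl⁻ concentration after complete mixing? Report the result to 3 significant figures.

112 mg/L

Mass balance: C = (1.710·23.00 + 0.1800·958.0) / 1.890 = 211.8/1.890 = 112.0 mg/L.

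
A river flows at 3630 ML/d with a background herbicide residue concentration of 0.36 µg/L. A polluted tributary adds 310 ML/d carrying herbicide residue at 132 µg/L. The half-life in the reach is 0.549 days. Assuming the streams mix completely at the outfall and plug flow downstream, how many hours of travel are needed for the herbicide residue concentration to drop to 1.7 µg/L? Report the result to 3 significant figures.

Flow-weighted average: C = (3630·0.3600 + 310.0·132.0) / 3940 = 42230/3940 = 10.72 µg/L.
Half-life 0.549 d → k = ln 2 / 0.549 = 1.263 d⁻¹.
10.72·exp(−k·t) = 1.7 → t = ln(10.72/1.7)/k = 126000 s = 35.00 h.

35.0 h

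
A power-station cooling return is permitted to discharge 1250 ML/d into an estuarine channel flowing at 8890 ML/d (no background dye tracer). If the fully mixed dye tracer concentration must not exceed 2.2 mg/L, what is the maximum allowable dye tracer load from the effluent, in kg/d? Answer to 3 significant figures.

22300 kg/d

Mass balance at the limit: 8890·0 + 1250·Cₑ = 10140·2.2 → Cₑ = 17.85 mg/L.
1250 ML/d = 14.47 m³/s. Load = 14.47 m³/s × 17.85 g/m³ × 86 400 s/d = 22310 kg/d.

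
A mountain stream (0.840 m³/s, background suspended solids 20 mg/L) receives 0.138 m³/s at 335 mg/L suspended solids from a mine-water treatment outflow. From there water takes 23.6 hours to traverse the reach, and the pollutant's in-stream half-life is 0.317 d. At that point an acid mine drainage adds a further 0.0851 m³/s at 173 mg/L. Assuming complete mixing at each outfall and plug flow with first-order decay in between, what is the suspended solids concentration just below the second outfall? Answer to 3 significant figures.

Mass balance: C = (0.8400·20.00 + 0.1380·335.0) / 0.9780 = 63.03/0.9780 = 64.45 mg/L; combined flow 0.9780 m³/s.
Half-life 0.317 d → k = ln 2 / 0.317 = 2.187 d⁻¹.
Applying C = C₀e^(−kt): 64.45 × 0.1165 = 7.506 mg/L.
Second outfall: C = (0.9780·7.506 + 0.08510·173.0)/1.063 = 20.75 mg/L.

20.8 mg/L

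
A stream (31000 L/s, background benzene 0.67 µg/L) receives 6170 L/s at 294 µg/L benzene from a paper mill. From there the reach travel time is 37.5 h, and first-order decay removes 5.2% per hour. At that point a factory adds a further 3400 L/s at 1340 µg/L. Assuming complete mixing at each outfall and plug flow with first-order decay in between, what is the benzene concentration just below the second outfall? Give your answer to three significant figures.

118 µg/L

Mixed concentration C = ΣQC/ΣQ = (31000·0.6700 + 6170·294.0) / 37170 = 1835000/37170 = 49.36 µg/L; combined flow 37170 L/s.
5.2%/h lost → k = −ln(1 − 0.052) = 0.05340 h⁻¹.
First-order decay: C = 49.36·exp(−k·t) = 49.36·0.1350 = 6.663 µg/L.
Second outfall: C = (37170·6.663 + 3400·1340)/40570 = 118.4 µg/L.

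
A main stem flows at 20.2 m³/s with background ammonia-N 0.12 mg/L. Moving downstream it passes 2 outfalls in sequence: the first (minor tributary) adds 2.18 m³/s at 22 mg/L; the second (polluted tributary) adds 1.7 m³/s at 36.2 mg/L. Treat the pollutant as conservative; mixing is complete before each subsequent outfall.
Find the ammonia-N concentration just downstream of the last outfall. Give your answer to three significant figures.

4.65 mg/L

Below outfall 1: Q → 22.38 m³/s, C = (20.20·0.1200 + 2.180·22.00)/22.38 = 2.251 mg/L.
Below outfall 2: Q → 24.08 m³/s, C = (22.38·2.251 + 1.700·36.20)/24.08 = 4.648 mg/L.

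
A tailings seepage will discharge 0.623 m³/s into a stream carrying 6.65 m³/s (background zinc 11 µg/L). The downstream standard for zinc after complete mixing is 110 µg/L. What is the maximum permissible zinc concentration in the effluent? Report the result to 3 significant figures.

At the limit, (Qr·Cr + Qe·Cₑ)/(Qr + Qe) = 110:
Cₑ = (7.273·110 − 6.650·11.00) / 0.6230 = 1167 µg/L.

1170 µg/L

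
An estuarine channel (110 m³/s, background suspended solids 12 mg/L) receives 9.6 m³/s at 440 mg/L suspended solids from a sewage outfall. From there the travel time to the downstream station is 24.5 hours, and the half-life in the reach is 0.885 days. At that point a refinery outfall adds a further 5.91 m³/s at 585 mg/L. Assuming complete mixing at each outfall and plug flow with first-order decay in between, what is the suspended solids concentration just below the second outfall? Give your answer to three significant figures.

Flow-weighted average: C = (110.0·12.00 + 9.600·440.0) / 119.6 = 5544/119.6 = 46.35 mg/L; combined flow 119.6 m³/s.
Half-life 0.885 d → k = ln 2 / 0.885 = 0.7832 d⁻¹.
After decay, C = 46.35 × e^(−kt) = 46.35 × 0.4495 = 20.84 mg/L.
Second outfall: C = (119.6·20.84 + 5.910·585.0)/125.5 = 47.40 mg/L.

47.4 mg/L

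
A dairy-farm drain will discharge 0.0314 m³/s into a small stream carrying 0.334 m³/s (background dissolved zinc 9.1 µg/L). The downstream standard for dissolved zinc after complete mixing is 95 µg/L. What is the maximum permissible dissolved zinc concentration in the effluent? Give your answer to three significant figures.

1010 µg/L

At the limit, (Qr·Cr + Qe·Cₑ)/(Qr + Qe) = 95:
Cₑ = (0.3654·95 − 0.3340·9.100) / 0.03140 = 1009 µg/L.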